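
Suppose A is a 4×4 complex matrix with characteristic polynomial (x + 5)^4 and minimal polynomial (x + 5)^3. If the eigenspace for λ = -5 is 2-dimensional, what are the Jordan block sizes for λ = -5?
Block sizes for λ = -5: [3, 1]

Step 1 — from the characteristic polynomial, algebraic multiplicity of λ = -5 is 4. From dim ker(A − (-5)·I) = 2, there are exactly 2 Jordan blocks for λ = -5.
Step 2 — from the minimal polynomial, the factor (x + 5)^3 tells us the largest block for λ = -5 has size 3.
Step 3 — with total size 4, 2 blocks, and largest block 3, the block sizes (in nonincreasing order) are [3, 1].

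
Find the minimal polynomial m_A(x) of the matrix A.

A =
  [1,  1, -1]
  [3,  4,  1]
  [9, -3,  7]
x^3 - 12*x^2 + 48*x - 64

The characteristic polynomial is χ_A(x) = (x - 4)^3, so the eigenvalues are known. The minimal polynomial is
  m_A(x) = Π_λ (x − λ)^{k_λ}
where k_λ is the size of the *largest* Jordan block for λ (equivalently, the smallest k with (A − λI)^k v = 0 for every generalised eigenvector v of λ).

  λ = 4: largest Jordan block has size 3, contributing (x − 4)^3

So m_A(x) = (x - 4)^3 = x^3 - 12*x^2 + 48*x - 64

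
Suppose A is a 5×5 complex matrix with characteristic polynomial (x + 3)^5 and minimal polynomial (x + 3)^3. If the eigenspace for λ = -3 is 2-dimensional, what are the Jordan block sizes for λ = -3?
Block sizes for λ = -3: [3, 2]

Step 1 — from the characteristic polynomial, algebraic multiplicity of λ = -3 is 5. From dim ker(A − (-3)·I) = 2, there are exactly 2 Jordan blocks for λ = -3.
Step 2 — from the minimal polynomial, the factor (x + 3)^3 tells us the largest block for λ = -3 has size 3.
Step 3 — with total size 5, 2 blocks, and largest block 3, the block sizes (in nonincreasing order) are [3, 2].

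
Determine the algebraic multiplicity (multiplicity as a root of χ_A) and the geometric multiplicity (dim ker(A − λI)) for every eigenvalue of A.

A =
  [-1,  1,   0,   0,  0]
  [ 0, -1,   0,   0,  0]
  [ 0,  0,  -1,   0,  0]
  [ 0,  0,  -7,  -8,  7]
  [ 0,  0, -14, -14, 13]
λ = -1: alg = 4, geom = 3; λ = 6: alg = 1, geom = 1

Step 1 — factor the characteristic polynomial to read off the algebraic multiplicities:
  χ_A(x) = (x - 6)*(x + 1)^4

Step 2 — compute geometric multiplicities via the rank-nullity identity g(λ) = n − rank(A − λI):
  rank(A − (-1)·I) = 2, so dim ker(A − (-1)·I) = n − 2 = 3
  rank(A − (6)·I) = 4, so dim ker(A − (6)·I) = n − 4 = 1

Summary:
  λ = -1: algebraic multiplicity = 4, geometric multiplicity = 3
  λ = 6: algebraic multiplicity = 1, geometric multiplicity = 1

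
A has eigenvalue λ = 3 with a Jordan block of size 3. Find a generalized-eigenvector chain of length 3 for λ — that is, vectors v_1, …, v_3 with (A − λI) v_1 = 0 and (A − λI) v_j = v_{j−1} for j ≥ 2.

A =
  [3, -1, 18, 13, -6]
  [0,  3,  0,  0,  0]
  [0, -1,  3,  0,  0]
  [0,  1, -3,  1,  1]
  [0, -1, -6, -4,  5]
A Jordan chain for λ = 3 of length 3:
v_1 = (1, 0, 0, 0, 0)ᵀ
v_2 = (-1, 0, -1, 1, -1)ᵀ
v_3 = (0, 1, 0, 0, 0)ᵀ

Let N = A − (3)·I. We want v_3 with N^3 v_3 = 0 but N^2 v_3 ≠ 0; then v_{j-1} := N · v_j for j = 3, …, 2.

Pick v_3 = (0, 1, 0, 0, 0)ᵀ.
Then v_2 = N · v_3 = (-1, 0, -1, 1, -1)ᵀ.
Then v_1 = N · v_2 = (1, 0, 0, 0, 0)ᵀ.

Sanity check: (A − (3)·I) v_1 = (0, 0, 0, 0, 0)ᵀ = 0. ✓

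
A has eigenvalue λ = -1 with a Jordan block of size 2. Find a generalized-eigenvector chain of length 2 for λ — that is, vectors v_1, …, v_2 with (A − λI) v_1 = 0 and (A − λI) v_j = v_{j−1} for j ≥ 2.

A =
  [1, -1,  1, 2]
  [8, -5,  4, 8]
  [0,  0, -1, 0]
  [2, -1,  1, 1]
A Jordan chain for λ = -1 of length 2:
v_1 = (2, 8, 0, 2)ᵀ
v_2 = (1, 0, 0, 0)ᵀ

Let N = A − (-1)·I. We want v_2 with N^2 v_2 = 0 but N^1 v_2 ≠ 0; then v_{j-1} := N · v_j for j = 2, …, 2.

Pick v_2 = (1, 0, 0, 0)ᵀ.
Then v_1 = N · v_2 = (2, 8, 0, 2)ᵀ.

Sanity check: (A − (-1)·I) v_1 = (0, 0, 0, 0)ᵀ = 0. ✓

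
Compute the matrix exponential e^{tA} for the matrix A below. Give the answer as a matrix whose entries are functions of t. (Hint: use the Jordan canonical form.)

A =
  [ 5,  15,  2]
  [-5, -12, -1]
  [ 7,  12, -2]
e^{tA} =
  [3*t^2*exp(-3*t)/2 + 8*t*exp(-3*t) + exp(-3*t), 9*t^2*exp(-3*t)/2 + 15*t*exp(-3*t), 3*t^2*exp(-3*t)/2 + 2*t*exp(-3*t)]
  [-t^2*exp(-3*t) - 5*t*exp(-3*t), -3*t^2*exp(-3*t) - 9*t*exp(-3*t) + exp(-3*t), -t^2*exp(-3*t) - t*exp(-3*t)]
  [3*t^2*exp(-3*t)/2 + 7*t*exp(-3*t), 9*t^2*exp(-3*t)/2 + 12*t*exp(-3*t), 3*t^2*exp(-3*t)/2 + t*exp(-3*t) + exp(-3*t)]

Strategy: write A = P · J · P⁻¹ where J is a Jordan canonical form, so e^{tA} = P · e^{tJ} · P⁻¹, and e^{tJ} can be computed block-by-block.

A has Jordan form
J =
  [-3,  1,  0]
  [ 0, -3,  1]
  [ 0,  0, -3]
(up to reordering of blocks).

Per-block formulas:
  For a 3×3 Jordan block J_3(-3): exp(t · J_3(-3)) = e^(-3t)·(I + t·N + (t^2/2)·N^2), where N is the 3×3 nilpotent shift.

After assembling e^{tJ} and conjugating by P, we get:

e^{tA} =
  [3*t^2*exp(-3*t)/2 + 8*t*exp(-3*t) + exp(-3*t), 9*t^2*exp(-3*t)/2 + 15*t*exp(-3*t), 3*t^2*exp(-3*t)/2 + 2*t*exp(-3*t)]
  [-t^2*exp(-3*t) - 5*t*exp(-3*t), -3*t^2*exp(-3*t) - 9*t*exp(-3*t) + exp(-3*t), -t^2*exp(-3*t) - t*exp(-3*t)]
  [3*t^2*exp(-3*t)/2 + 7*t*exp(-3*t), 9*t^2*exp(-3*t)/2 + 12*t*exp(-3*t), 3*t^2*exp(-3*t)/2 + t*exp(-3*t) + exp(-3*t)]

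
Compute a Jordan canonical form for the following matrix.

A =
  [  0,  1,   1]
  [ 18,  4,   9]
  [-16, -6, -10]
J_3(-2)

The characteristic polynomial is
  det(x·I − A) = x^3 + 6*x^2 + 12*x + 8 = (x + 2)^3

Eigenvalues and multiplicities (the geometric multiplicity of λ is n − rank(A − λI), which equals the number of Jordan blocks for λ):
  λ = -2: algebraic multiplicity = 3, geometric multiplicity = 1

Determining the block sizes for each eigenvalue:
  λ = -2: one block (gm = 1), so the single block has size am = 3 → block sizes [3]

Assembling the blocks gives a Jordan form
J =
  [-2,  1,  0]
  [ 0, -2,  1]
  [ 0,  0, -2]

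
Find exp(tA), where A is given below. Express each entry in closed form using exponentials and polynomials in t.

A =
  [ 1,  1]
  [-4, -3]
e^{tA} =
  [2*t*exp(-t) + exp(-t), t*exp(-t)]
  [-4*t*exp(-t), -2*t*exp(-t) + exp(-t)]

Strategy: write A = P · J · P⁻¹ where J is a Jordan canonical form, so e^{tA} = P · e^{tJ} · P⁻¹, and e^{tJ} can be computed block-by-block.

A has Jordan form
J =
  [-1,  1]
  [ 0, -1]
(up to reordering of blocks).

Per-block formulas:
  For a 2×2 Jordan block J_2(-1): exp(t · J_2(-1)) = e^(-1t)·(I + t·N), where N is the 2×2 nilpotent shift.

After assembling e^{tJ} and conjugating by P, we get:

e^{tA} =
  [2*t*exp(-t) + exp(-t), t*exp(-t)]
  [-4*t*exp(-t), -2*t*exp(-t) + exp(-t)]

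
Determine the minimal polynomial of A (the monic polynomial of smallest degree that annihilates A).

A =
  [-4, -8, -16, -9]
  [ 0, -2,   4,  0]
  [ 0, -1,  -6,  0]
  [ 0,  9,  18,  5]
x^3 + 3*x^2 - 24*x - 80

The characteristic polynomial is χ_A(x) = (x - 5)*(x + 4)^3, so the eigenvalues are known. The minimal polynomial is
  m_A(x) = Π_λ (x − λ)^{k_λ}
where k_λ is the size of the *largest* Jordan block for λ (equivalently, the smallest k with (A − λI)^k v = 0 for every generalised eigenvector v of λ).

  λ = -4: largest Jordan block has size 2, contributing (x + 4)^2
  λ = 5: largest Jordan block has size 1, contributing (x − 5)

So m_A(x) = (x - 5)*(x + 4)^2 = x^3 + 3*x^2 - 24*x - 80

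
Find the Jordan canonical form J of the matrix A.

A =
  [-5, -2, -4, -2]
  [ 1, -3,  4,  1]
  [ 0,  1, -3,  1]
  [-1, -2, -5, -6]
J_1(-5) ⊕ J_3(-4)

The characteristic polynomial is
  det(x·I − A) = x^4 + 17*x^3 + 108*x^2 + 304*x + 320 = (x + 4)^3*(x + 5)

Eigenvalues and multiplicities (the geometric multiplicity of λ is n − rank(A − λI), which equals the number of Jordan blocks for λ):
  λ = -5: algebraic multiplicity = 1, geometric multiplicity = 1
  λ = -4: algebraic multiplicity = 3, geometric multiplicity = 1

Determining the block sizes for each eigenvalue:
  λ = -5: one block (gm = 1), so the single block has size am = 1 → block sizes [1]
  λ = -4: one block (gm = 1), so the single block has size am = 3 → block sizes [3]

Assembling the blocks gives a Jordan form
J =
  [-5,  0,  0,  0]
  [ 0, -4,  1,  0]
  [ 0,  0, -4,  1]
  [ 0,  0,  0, -4]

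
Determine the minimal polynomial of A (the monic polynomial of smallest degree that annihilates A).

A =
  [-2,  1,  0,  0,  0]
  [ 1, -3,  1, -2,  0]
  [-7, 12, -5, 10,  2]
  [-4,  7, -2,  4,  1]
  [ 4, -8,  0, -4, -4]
x^3 + 6*x^2 + 12*x + 8

The characteristic polynomial is χ_A(x) = (x + 2)^5, so the eigenvalues are known. The minimal polynomial is
  m_A(x) = Π_λ (x − λ)^{k_λ}
where k_λ is the size of the *largest* Jordan block for λ (equivalently, the smallest k with (A − λI)^k v = 0 for every generalised eigenvector v of λ).

  λ = -2: largest Jordan block has size 3, contributing (x + 2)^3

So m_A(x) = (x + 2)^3 = x^3 + 6*x^2 + 12*x + 8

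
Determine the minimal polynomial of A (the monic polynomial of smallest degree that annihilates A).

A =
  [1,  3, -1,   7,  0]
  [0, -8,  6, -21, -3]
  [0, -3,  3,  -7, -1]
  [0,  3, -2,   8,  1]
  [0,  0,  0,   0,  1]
x^3 - 3*x^2 + 3*x - 1

The characteristic polynomial is χ_A(x) = (x - 1)^5, so the eigenvalues are known. The minimal polynomial is
  m_A(x) = Π_λ (x − λ)^{k_λ}
where k_λ is the size of the *largest* Jordan block for λ (equivalently, the smallest k with (A − λI)^k v = 0 for every generalised eigenvector v of λ).

  λ = 1: largest Jordan block has size 3, contributing (x − 1)^3

So m_A(x) = (x - 1)^3 = x^3 - 3*x^2 + 3*x - 1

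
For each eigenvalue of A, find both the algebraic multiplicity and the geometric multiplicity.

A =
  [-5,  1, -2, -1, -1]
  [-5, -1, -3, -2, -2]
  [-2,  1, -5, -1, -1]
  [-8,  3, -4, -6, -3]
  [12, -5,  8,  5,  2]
λ = -3: alg = 5, geom = 3

Step 1 — factor the characteristic polynomial to read off the algebraic multiplicities:
  χ_A(x) = (x + 3)^5

Step 2 — compute geometric multiplicities via the rank-nullity identity g(λ) = n − rank(A − λI):
  rank(A − (-3)·I) = 2, so dim ker(A − (-3)·I) = n − 2 = 3

Summary:
  λ = -3: algebraic multiplicity = 5, geometric multiplicity = 3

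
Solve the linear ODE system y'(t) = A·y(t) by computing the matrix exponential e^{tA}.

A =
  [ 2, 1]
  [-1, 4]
e^{tA} =
  [-t*exp(3*t) + exp(3*t), t*exp(3*t)]
  [-t*exp(3*t), t*exp(3*t) + exp(3*t)]

Strategy: write A = P · J · P⁻¹ where J is a Jordan canonical form, so e^{tA} = P · e^{tJ} · P⁻¹, and e^{tJ} can be computed block-by-block.

A has Jordan form
J =
  [3, 1]
  [0, 3]
(up to reordering of blocks).

Per-block formulas:
  For a 2×2 Jordan block J_2(3): exp(t · J_2(3)) = e^(3t)·(I + t·N), where N is the 2×2 nilpotent shift.

After assembling e^{tJ} and conjugating by P, we get:

e^{tA} =
  [-t*exp(3*t) + exp(3*t), t*exp(3*t)]
  [-t*exp(3*t), t*exp(3*t) + exp(3*t)]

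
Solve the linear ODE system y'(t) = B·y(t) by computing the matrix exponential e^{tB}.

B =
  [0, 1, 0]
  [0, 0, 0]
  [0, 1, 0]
e^{tB} =
  [1, t, 0]
  [0, 1, 0]
  [0, t, 1]

Strategy: write B = P · J · P⁻¹ where J is a Jordan canonical form, so e^{tB} = P · e^{tJ} · P⁻¹, and e^{tJ} can be computed block-by-block.

B has Jordan form
J =
  [0, 1, 0]
  [0, 0, 0]
  [0, 0, 0]
(up to reordering of blocks).

Per-block formulas:
  For a 2×2 Jordan block J_2(0): exp(t · J_2(0)) = e^(0t)·(I + t·N), where N is the 2×2 nilpotent shift.
  For a 1×1 block at λ = 0: exp(t · [0]) = [e^(0t)].

After assembling e^{tJ} and conjugating by P, we get:

e^{tB} =
  [1, t, 0]
  [0, 1, 0]
  [0, t, 1]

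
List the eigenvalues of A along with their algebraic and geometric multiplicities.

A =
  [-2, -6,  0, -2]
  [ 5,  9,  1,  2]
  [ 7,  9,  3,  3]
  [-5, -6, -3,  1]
λ = 2: alg = 1, geom = 1; λ = 3: alg = 3, geom = 1

Step 1 — factor the characteristic polynomial to read off the algebraic multiplicities:
  χ_A(x) = (x - 3)^3*(x - 2)

Step 2 — compute geometric multiplicities via the rank-nullity identity g(λ) = n − rank(A − λI):
  rank(A − (2)·I) = 3, so dim ker(A − (2)·I) = n − 3 = 1
  rank(A − (3)·I) = 3, so dim ker(A − (3)·I) = n − 3 = 1

Summary:
  λ = 2: algebraic multiplicity = 1, geometric multiplicity = 1
  λ = 3: algebraic multiplicity = 3, geometric multiplicity = 1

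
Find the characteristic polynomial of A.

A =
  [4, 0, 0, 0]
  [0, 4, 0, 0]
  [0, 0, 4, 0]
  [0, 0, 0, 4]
x^4 - 16*x^3 + 96*x^2 - 256*x + 256

Expanding det(x·I − A) (e.g. by cofactor expansion or by noting that A is similar to its Jordan form J, which has the same characteristic polynomial as A) gives
  χ_A(x) = x^4 - 16*x^3 + 96*x^2 - 256*x + 256
which factors as (x - 4)^4. The eigenvalues (with algebraic multiplicities) are λ = 4 with multiplicity 4.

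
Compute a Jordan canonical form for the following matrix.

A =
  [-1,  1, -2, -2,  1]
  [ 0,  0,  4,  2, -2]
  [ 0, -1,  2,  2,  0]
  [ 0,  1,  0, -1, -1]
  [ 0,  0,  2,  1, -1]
J_1(-1) ⊕ J_3(0) ⊕ J_1(0)

The characteristic polynomial is
  det(x·I − A) = x^5 + x^4 = x^4*(x + 1)

Eigenvalues and multiplicities (the geometric multiplicity of λ is n − rank(A − λI), which equals the number of Jordan blocks for λ):
  λ = -1: algebraic multiplicity = 1, geometric multiplicity = 1
  λ = 0: algebraic multiplicity = 4, geometric multiplicity = 2

Determining the block sizes for each eigenvalue:
  λ = -1: one block (gm = 1), so the single block has size am = 1 → block sizes [1]
  λ = 0: with am = 4 and gm = 2, the partition is not yet determined (e.g. several partitions of 4 into 2 parts exist). Let N = A − (0)·I. Computing rank(N^1) = 3, rank(N^2) = 2, rank(N^3) = 1; the number of blocks of size ≥ j is rank(N^{j−1}) − rank(N^j), giving [2, 1, 1]. So we have 1 block(s) of size 3, 1 block(s) of size 1 → block sizes [3, 1]

Assembling the blocks gives a Jordan form
J =
  [-1, 0, 0, 0, 0]
  [ 0, 0, 1, 0, 0]
  [ 0, 0, 0, 1, 0]
  [ 0, 0, 0, 0, 0]
  [ 0, 0, 0, 0, 0]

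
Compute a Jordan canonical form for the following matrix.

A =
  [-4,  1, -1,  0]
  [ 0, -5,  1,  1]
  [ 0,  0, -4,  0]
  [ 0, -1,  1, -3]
J_3(-4) ⊕ J_1(-4)

The characteristic polynomial is
  det(x·I − A) = x^4 + 16*x^3 + 96*x^2 + 256*x + 256 = (x + 4)^4

Eigenvalues and multiplicities (the geometric multiplicity of λ is n − rank(A − λI), which equals the number of Jordan blocks for λ):
  λ = -4: algebraic multiplicity = 4, geometric multiplicity = 2

Determining the block sizes for each eigenvalue:
  λ = -4: with am = 4 and gm = 2, the partition is not yet determined (e.g. several partitions of 4 into 2 parts exist). Let N = A − (-4)·I. Computing rank(N^1) = 2, rank(N^2) = 1, rank(N^3) = 0; the number of blocks of size ≥ j is rank(N^{j−1}) − rank(N^j), giving [2, 1, 1]. So we have 1 block(s) of size 3, 1 block(s) of size 1 → block sizes [3, 1]

Assembling the blocks gives a Jordan form
J =
  [-4,  1,  0,  0]
  [ 0, -4,  1,  0]
  [ 0,  0, -4,  0]
  [ 0,  0,  0, -4]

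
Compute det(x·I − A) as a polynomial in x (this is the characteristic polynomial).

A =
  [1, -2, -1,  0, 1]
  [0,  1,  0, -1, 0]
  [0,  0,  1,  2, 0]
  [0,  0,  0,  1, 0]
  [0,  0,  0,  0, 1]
x^5 - 5*x^4 + 10*x^3 - 10*x^2 + 5*x - 1

Expanding det(x·I − A) (e.g. by cofactor expansion or by noting that A is similar to its Jordan form J, which has the same characteristic polynomial as A) gives
  χ_A(x) = x^5 - 5*x^4 + 10*x^3 - 10*x^2 + 5*x - 1
which factors as (x - 1)^5. The eigenvalues (with algebraic multiplicities) are λ = 1 with multiplicity 5.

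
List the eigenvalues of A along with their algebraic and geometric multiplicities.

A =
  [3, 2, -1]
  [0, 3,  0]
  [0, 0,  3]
λ = 3: alg = 3, geom = 2

Step 1 — factor the characteristic polynomial to read off the algebraic multiplicities:
  χ_A(x) = (x - 3)^3

Step 2 — compute geometric multiplicities via the rank-nullity identity g(λ) = n − rank(A − λI):
  rank(A − (3)·I) = 1, so dim ker(A − (3)·I) = n − 1 = 2

Summary:
  λ = 3: algebraic multiplicity = 3, geometric multiplicity = 2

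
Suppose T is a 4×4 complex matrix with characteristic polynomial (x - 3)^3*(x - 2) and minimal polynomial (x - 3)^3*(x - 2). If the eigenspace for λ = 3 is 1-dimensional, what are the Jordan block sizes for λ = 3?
Block sizes for λ = 3: [3]

Step 1 — from the characteristic polynomial, algebraic multiplicity of λ = 3 is 3. From dim ker(T − (3)·I) = 1, there are exactly 1 Jordan blocks for λ = 3.
Step 2 — from the minimal polynomial, the factor (x − 3)^3 tells us the largest block for λ = 3 has size 3.
Step 3 — with total size 3, 1 blocks, and largest block 3, the block sizes (in nonincreasing order) are [3].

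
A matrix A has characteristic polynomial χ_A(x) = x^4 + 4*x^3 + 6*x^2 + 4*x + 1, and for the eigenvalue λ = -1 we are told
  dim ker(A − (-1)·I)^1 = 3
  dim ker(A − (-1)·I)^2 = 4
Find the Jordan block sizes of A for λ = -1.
Block sizes for λ = -1: [2, 1, 1]

From the dimensions of kernels of powers, the number of Jordan blocks of size at least j is d_j − d_{j−1} where d_j = dim ker(N^j) (with d_0 = 0). Computing the differences gives [3, 1].
The number of blocks of size exactly k is (#blocks of size ≥ k) − (#blocks of size ≥ k + 1), so the partition is: 2 block(s) of size 1, 1 block(s) of size 2.
In nonincreasing order the block sizes are [2, 1, 1].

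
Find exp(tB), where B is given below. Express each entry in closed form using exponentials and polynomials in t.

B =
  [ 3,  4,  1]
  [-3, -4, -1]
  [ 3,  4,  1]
e^{tB} =
  [3*t + 1, 4*t, t]
  [-3*t, 1 - 4*t, -t]
  [3*t, 4*t, t + 1]

Strategy: write B = P · J · P⁻¹ where J is a Jordan canonical form, so e^{tB} = P · e^{tJ} · P⁻¹, and e^{tJ} can be computed block-by-block.

B has Jordan form
J =
  [0, 1, 0]
  [0, 0, 0]
  [0, 0, 0]
(up to reordering of blocks).

Per-block formulas:
  For a 2×2 Jordan block J_2(0): exp(t · J_2(0)) = e^(0t)·(I + t·N), where N is the 2×2 nilpotent shift.
  For a 1×1 block at λ = 0: exp(t · [0]) = [e^(0t)].

After assembling e^{tJ} and conjugating by P, we get:

e^{tB} =
  [3*t + 1, 4*t, t]
  [-3*t, 1 - 4*t, -t]
  [3*t, 4*t, t + 1]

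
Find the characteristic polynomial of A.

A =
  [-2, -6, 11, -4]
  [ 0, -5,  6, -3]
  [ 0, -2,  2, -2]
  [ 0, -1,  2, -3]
x^4 + 8*x^3 + 24*x^2 + 32*x + 16

Expanding det(x·I − A) (e.g. by cofactor expansion or by noting that A is similar to its Jordan form J, which has the same characteristic polynomial as A) gives
  χ_A(x) = x^4 + 8*x^3 + 24*x^2 + 32*x + 16
which factors as (x + 2)^4. The eigenvalues (with algebraic multiplicities) are λ = -2 with multiplicity 4.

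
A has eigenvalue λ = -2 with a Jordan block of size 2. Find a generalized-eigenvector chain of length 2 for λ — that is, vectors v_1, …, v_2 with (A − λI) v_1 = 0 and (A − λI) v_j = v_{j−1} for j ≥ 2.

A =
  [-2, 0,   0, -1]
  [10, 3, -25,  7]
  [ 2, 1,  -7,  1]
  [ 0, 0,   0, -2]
A Jordan chain for λ = -2 of length 2:
v_1 = (0, 10, 2, 0)ᵀ
v_2 = (1, 0, 0, 0)ᵀ

Let N = A − (-2)·I. We want v_2 with N^2 v_2 = 0 but N^1 v_2 ≠ 0; then v_{j-1} := N · v_j for j = 2, …, 2.

Pick v_2 = (1, 0, 0, 0)ᵀ.
Then v_1 = N · v_2 = (0, 10, 2, 0)ᵀ.

Sanity check: (A − (-2)·I) v_1 = (0, 0, 0, 0)ᵀ = 0. ✓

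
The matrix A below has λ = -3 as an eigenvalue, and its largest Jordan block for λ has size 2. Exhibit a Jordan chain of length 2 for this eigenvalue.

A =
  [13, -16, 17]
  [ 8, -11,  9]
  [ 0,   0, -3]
A Jordan chain for λ = -3 of length 2:
v_1 = (-1, -1, 0)ᵀ
v_2 = (1, 0, -1)ᵀ

Let N = A − (-3)·I. We want v_2 with N^2 v_2 = 0 but N^1 v_2 ≠ 0; then v_{j-1} := N · v_j for j = 2, …, 2.

Pick v_2 = (1, 0, -1)ᵀ.
Then v_1 = N · v_2 = (-1, -1, 0)ᵀ.

Sanity check: (A − (-3)·I) v_1 = (0, 0, 0)ᵀ = 0. ✓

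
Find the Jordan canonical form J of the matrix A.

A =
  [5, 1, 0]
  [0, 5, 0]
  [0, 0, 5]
J_2(5) ⊕ J_1(5)

The characteristic polynomial is
  det(x·I − A) = x^3 - 15*x^2 + 75*x - 125 = (x - 5)^3

Eigenvalues and multiplicities (the geometric multiplicity of λ is n − rank(A − λI), which equals the number of Jordan blocks for λ):
  λ = 5: algebraic multiplicity = 3, geometric multiplicity = 2

Determining the block sizes for each eigenvalue:
  λ = 5: 2 blocks summing to 3 forces exactly one block of size 2 and the rest size 1 → block sizes [2, 1]

Assembling the blocks gives a Jordan form
J =
  [5, 1, 0]
  [0, 5, 0]
  [0, 0, 5]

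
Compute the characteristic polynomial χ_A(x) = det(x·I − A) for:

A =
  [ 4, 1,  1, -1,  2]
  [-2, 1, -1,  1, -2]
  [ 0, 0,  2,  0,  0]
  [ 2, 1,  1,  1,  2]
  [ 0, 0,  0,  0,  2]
x^5 - 10*x^4 + 40*x^3 - 80*x^2 + 80*x - 32

Expanding det(x·I − A) (e.g. by cofactor expansion or by noting that A is similar to its Jordan form J, which has the same characteristic polynomial as A) gives
  χ_A(x) = x^5 - 10*x^4 + 40*x^3 - 80*x^2 + 80*x - 32
which factors as (x - 2)^5. The eigenvalues (with algebraic multiplicities) are λ = 2 with multiplicity 5.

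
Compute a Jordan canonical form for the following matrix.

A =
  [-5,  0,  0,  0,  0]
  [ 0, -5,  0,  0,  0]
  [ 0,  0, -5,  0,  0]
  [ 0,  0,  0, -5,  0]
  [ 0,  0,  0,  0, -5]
J_1(-5) ⊕ J_1(-5) ⊕ J_1(-5) ⊕ J_1(-5) ⊕ J_1(-5)

The characteristic polynomial is
  det(x·I − A) = x^5 + 25*x^4 + 250*x^3 + 1250*x^2 + 3125*x + 3125 = (x + 5)^5

Eigenvalues and multiplicities (the geometric multiplicity of λ is n − rank(A − λI), which equals the number of Jordan blocks for λ):
  λ = -5: algebraic multiplicity = 5, geometric multiplicity = 5

Determining the block sizes for each eigenvalue:
  λ = -5: gm = am = 5, so every block has size 1 → block sizes [1, 1, 1, 1, 1]

Assembling the blocks gives a Jordan form
J =
  [-5,  0,  0,  0,  0]
  [ 0, -5,  0,  0,  0]
  [ 0,  0, -5,  0,  0]
  [ 0,  0,  0, -5,  0]
  [ 0,  0,  0,  0, -5]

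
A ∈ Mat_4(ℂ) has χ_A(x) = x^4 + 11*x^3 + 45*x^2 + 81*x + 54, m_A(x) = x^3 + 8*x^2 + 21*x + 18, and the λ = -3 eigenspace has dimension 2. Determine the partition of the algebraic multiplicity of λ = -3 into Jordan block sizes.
Block sizes for λ = -3: [2, 1]

Step 1 — from the characteristic polynomial, algebraic multiplicity of λ = -3 is 3. From dim ker(A − (-3)·I) = 2, there are exactly 2 Jordan blocks for λ = -3.
Step 2 — from the minimal polynomial, the factor (x + 3)^2 tells us the largest block for λ = -3 has size 2.
Step 3 — with total size 3, 2 blocks, and largest block 2, the block sizes (in nonincreasing order) are [2, 1].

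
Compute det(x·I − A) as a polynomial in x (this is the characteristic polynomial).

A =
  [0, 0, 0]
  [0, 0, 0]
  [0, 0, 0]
x^3

Expanding det(x·I − A) (e.g. by cofactor expansion or by noting that A is similar to its Jordan form J, which has the same characteristic polynomial as A) gives
  χ_A(x) = x^3
which factors as x^3. The eigenvalues (with algebraic multiplicities) are λ = 0 with multiplicity 3.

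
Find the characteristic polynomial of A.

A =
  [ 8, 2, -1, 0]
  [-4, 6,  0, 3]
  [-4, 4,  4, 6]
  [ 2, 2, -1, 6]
x^4 - 24*x^3 + 216*x^2 - 864*x + 1296

Expanding det(x·I − A) (e.g. by cofactor expansion or by noting that A is similar to its Jordan form J, which has the same characteristic polynomial as A) gives
  χ_A(x) = x^4 - 24*x^3 + 216*x^2 - 864*x + 1296
which factors as (x - 6)^4. The eigenvalues (with algebraic multiplicities) are λ = 6 with multiplicity 4.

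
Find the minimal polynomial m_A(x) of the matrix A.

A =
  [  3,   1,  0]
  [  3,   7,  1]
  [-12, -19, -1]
x^3 - 9*x^2 + 27*x - 27

The characteristic polynomial is χ_A(x) = (x - 3)^3, so the eigenvalues are known. The minimal polynomial is
  m_A(x) = Π_λ (x − λ)^{k_λ}
where k_λ is the size of the *largest* Jordan block for λ (equivalently, the smallest k with (A − λI)^k v = 0 for every generalised eigenvector v of λ).

  λ = 3: largest Jordan block has size 3, contributing (x − 3)^3

So m_A(x) = (x - 3)^3 = x^3 - 9*x^2 + 27*x - 27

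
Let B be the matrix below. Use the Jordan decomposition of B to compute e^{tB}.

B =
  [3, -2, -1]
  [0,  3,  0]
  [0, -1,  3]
e^{tB} =
  [exp(3*t), t^2*exp(3*t)/2 - 2*t*exp(3*t), -t*exp(3*t)]
  [0, exp(3*t), 0]
  [0, -t*exp(3*t), exp(3*t)]

Strategy: write B = P · J · P⁻¹ where J is a Jordan canonical form, so e^{tB} = P · e^{tJ} · P⁻¹, and e^{tJ} can be computed block-by-block.

B has Jordan form
J =
  [3, 1, 0]
  [0, 3, 1]
  [0, 0, 3]
(up to reordering of blocks).

Per-block formulas:
  For a 3×3 Jordan block J_3(3): exp(t · J_3(3)) = e^(3t)·(I + t·N + (t^2/2)·N^2), where N is the 3×3 nilpotent shift.

After assembling e^{tJ} and conjugating by P, we get:

e^{tB} =
  [exp(3*t), t^2*exp(3*t)/2 - 2*t*exp(3*t), -t*exp(3*t)]
  [0, exp(3*t), 0]
  [0, -t*exp(3*t), exp(3*t)]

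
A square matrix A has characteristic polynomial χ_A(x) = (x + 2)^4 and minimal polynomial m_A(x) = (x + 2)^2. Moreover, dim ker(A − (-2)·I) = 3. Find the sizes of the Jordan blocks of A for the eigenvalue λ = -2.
Block sizes for λ = -2: [2, 1, 1]

Step 1 — from the characteristic polynomial, algebraic multiplicity of λ = -2 is 4. From dim ker(A − (-2)·I) = 3, there are exactly 3 Jordan blocks for λ = -2.
Step 2 — from the minimal polynomial, the factor (x + 2)^2 tells us the largest block for λ = -2 has size 2.
Step 3 — with total size 4, 3 blocks, and largest block 2, the block sizes (in nonincreasing order) are [2, 1, 1].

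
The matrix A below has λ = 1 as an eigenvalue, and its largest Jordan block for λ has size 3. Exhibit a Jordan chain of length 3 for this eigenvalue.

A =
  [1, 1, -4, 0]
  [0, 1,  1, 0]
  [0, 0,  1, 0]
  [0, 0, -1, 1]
A Jordan chain for λ = 1 of length 3:
v_1 = (1, 0, 0, 0)ᵀ
v_2 = (-4, 1, 0, -1)ᵀ
v_3 = (0, 0, 1, 0)ᵀ

Let N = A − (1)·I. We want v_3 with N^3 v_3 = 0 but N^2 v_3 ≠ 0; then v_{j-1} := N · v_j for j = 3, …, 2.

Pick v_3 = (0, 0, 1, 0)ᵀ.
Then v_2 = N · v_3 = (-4, 1, 0, -1)ᵀ.
Then v_1 = N · v_2 = (1, 0, 0, 0)ᵀ.

Sanity check: (A − (1)·I) v_1 = (0, 0, 0, 0)ᵀ = 0. ✓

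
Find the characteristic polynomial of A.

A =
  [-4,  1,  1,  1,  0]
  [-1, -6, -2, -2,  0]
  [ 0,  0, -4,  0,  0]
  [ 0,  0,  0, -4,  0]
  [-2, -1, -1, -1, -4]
x^5 + 22*x^4 + 193*x^3 + 844*x^2 + 1840*x + 1600

Expanding det(x·I − A) (e.g. by cofactor expansion or by noting that A is similar to its Jordan form J, which has the same characteristic polynomial as A) gives
  χ_A(x) = x^5 + 22*x^4 + 193*x^3 + 844*x^2 + 1840*x + 1600
which factors as (x + 4)^3*(x + 5)^2. The eigenvalues (with algebraic multiplicities) are λ = -5 with multiplicity 2, λ = -4 with multiplicity 3.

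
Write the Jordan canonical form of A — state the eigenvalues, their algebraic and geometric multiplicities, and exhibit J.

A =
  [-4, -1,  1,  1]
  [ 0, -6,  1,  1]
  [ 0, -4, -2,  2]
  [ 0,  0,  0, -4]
J_3(-4) ⊕ J_1(-4)

The characteristic polynomial is
  det(x·I − A) = x^4 + 16*x^3 + 96*x^2 + 256*x + 256 = (x + 4)^4

Eigenvalues and multiplicities (the geometric multiplicity of λ is n − rank(A − λI), which equals the number of Jordan blocks for λ):
  λ = -4: algebraic multiplicity = 4, geometric multiplicity = 2

Determining the block sizes for each eigenvalue:
  λ = -4: with am = 4 and gm = 2, the partition is not yet determined (e.g. several partitions of 4 into 2 parts exist). Let N = A − (-4)·I. Computing rank(N^1) = 2, rank(N^2) = 1, rank(N^3) = 0; the number of blocks of size ≥ j is rank(N^{j−1}) − rank(N^j), giving [2, 1, 1]. So we have 1 block(s) of size 3, 1 block(s) of size 1 → block sizes [3, 1]

Assembling the blocks gives a Jordan form
J =
  [-4,  1,  0,  0]
  [ 0, -4,  1,  0]
  [ 0,  0, -4,  0]
  [ 0,  0,  0, -4]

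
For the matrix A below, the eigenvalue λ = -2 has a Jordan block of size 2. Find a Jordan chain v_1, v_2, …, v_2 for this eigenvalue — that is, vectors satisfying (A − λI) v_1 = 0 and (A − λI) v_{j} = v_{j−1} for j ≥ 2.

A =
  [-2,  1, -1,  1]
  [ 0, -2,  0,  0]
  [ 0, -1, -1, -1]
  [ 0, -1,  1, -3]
A Jordan chain for λ = -2 of length 2:
v_1 = (1, 0, -1, -1)ᵀ
v_2 = (0, 1, 0, 0)ᵀ

Let N = A − (-2)·I. We want v_2 with N^2 v_2 = 0 but N^1 v_2 ≠ 0; then v_{j-1} := N · v_j for j = 2, …, 2.

Pick v_2 = (0, 1, 0, 0)ᵀ.
Then v_1 = N · v_2 = (1, 0, -1, -1)ᵀ.

Sanity check: (A − (-2)·I) v_1 = (0, 0, 0, 0)ᵀ = 0. ✓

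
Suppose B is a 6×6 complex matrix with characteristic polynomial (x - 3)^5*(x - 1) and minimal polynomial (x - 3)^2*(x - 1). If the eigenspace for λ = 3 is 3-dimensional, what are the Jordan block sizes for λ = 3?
Block sizes for λ = 3: [2, 2, 1]

Step 1 — from the characteristic polynomial, algebraic multiplicity of λ = 3 is 5. From dim ker(B − (3)·I) = 3, there are exactly 3 Jordan blocks for λ = 3.
Step 2 — from the minimal polynomial, the factor (x − 3)^2 tells us the largest block for λ = 3 has size 2.
Step 3 — with total size 5, 3 blocks, and largest block 2, the block sizes (in nonincreasing order) are [2, 2, 1].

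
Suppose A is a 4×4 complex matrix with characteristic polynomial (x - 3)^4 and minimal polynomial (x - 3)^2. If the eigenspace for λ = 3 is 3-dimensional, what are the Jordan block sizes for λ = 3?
Block sizes for λ = 3: [2, 1, 1]

Step 1 — from the characteristic polynomial, algebraic multiplicity of λ = 3 is 4. From dim ker(A − (3)·I) = 3, there are exactly 3 Jordan blocks for λ = 3.
Step 2 — from the minimal polynomial, the factor (x − 3)^2 tells us the largest block for λ = 3 has size 2.
Step 3 — with total size 4, 3 blocks, and largest block 2, the block sizes (in nonincreasing order) are [2, 1, 1].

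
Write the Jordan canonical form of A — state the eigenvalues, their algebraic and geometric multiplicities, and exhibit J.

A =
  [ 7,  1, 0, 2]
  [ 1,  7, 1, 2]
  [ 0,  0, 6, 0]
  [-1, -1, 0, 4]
J_3(6) ⊕ J_1(6)

The characteristic polynomial is
  det(x·I − A) = x^4 - 24*x^3 + 216*x^2 - 864*x + 1296 = (x - 6)^4

Eigenvalues and multiplicities (the geometric multiplicity of λ is n − rank(A − λI), which equals the number of Jordan blocks for λ):
  λ = 6: algebraic multiplicity = 4, geometric multiplicity = 2

Determining the block sizes for each eigenvalue:
  λ = 6: with am = 4 and gm = 2, the partition is not yet determined (e.g. several partitions of 4 into 2 parts exist). Let N = A − (6)·I. Computing rank(N^1) = 2, rank(N^2) = 1, rank(N^3) = 0; the number of blocks of size ≥ j is rank(N^{j−1}) − rank(N^j), giving [2, 1, 1]. So we have 1 block(s) of size 3, 1 block(s) of size 1 → block sizes [3, 1]

Assembling the blocks gives a Jordan form
J =
  [6, 1, 0, 0]
  [0, 6, 1, 0]
  [0, 0, 6, 0]
  [0, 0, 0, 6]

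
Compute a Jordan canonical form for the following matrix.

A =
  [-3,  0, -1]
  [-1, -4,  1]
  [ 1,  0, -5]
J_2(-4) ⊕ J_1(-4)

The characteristic polynomial is
  det(x·I − A) = x^3 + 12*x^2 + 48*x + 64 = (x + 4)^3

Eigenvalues and multiplicities (the geometric multiplicity of λ is n − rank(A − λI), which equals the number of Jordan blocks for λ):
  λ = -4: algebraic multiplicity = 3, geometric multiplicity = 2

Determining the block sizes for each eigenvalue:
  λ = -4: 2 blocks summing to 3 forces exactly one block of size 2 and the rest size 1 → block sizes [2, 1]

Assembling the blocks gives a Jordan form
J =
  [-4,  1,  0]
  [ 0, -4,  0]
  [ 0,  0, -4]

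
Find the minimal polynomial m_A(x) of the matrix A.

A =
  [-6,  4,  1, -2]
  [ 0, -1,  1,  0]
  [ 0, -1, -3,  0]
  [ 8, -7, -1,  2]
x^3 + 6*x^2 + 12*x + 8

The characteristic polynomial is χ_A(x) = (x + 2)^4, so the eigenvalues are known. The minimal polynomial is
  m_A(x) = Π_λ (x − λ)^{k_λ}
where k_λ is the size of the *largest* Jordan block for λ (equivalently, the smallest k with (A − λI)^k v = 0 for every generalised eigenvector v of λ).

  λ = -2: largest Jordan block has size 3, contributing (x + 2)^3

So m_A(x) = (x + 2)^3 = x^3 + 6*x^2 + 12*x + 8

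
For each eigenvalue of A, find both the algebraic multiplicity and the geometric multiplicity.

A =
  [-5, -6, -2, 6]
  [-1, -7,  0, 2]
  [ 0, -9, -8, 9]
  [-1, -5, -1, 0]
λ = -5: alg = 4, geom = 2

Step 1 — factor the characteristic polynomial to read off the algebraic multiplicities:
  χ_A(x) = (x + 5)^4

Step 2 — compute geometric multiplicities via the rank-nullity identity g(λ) = n − rank(A − λI):
  rank(A − (-5)·I) = 2, so dim ker(A − (-5)·I) = n − 2 = 2

Summary:
  λ = -5: algebraic multiplicity = 4, geometric multiplicity = 2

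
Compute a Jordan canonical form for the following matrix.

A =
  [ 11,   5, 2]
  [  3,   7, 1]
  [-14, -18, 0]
J_3(6)

The characteristic polynomial is
  det(x·I − A) = x^3 - 18*x^2 + 108*x - 216 = (x - 6)^3

Eigenvalues and multiplicities (the geometric multiplicity of λ is n − rank(A − λI), which equals the number of Jordan blocks for λ):
  λ = 6: algebraic multiplicity = 3, geometric multiplicity = 1

Determining the block sizes for each eigenvalue:
  λ = 6: one block (gm = 1), so the single block has size am = 3 → block sizes [3]

Assembling the blocks gives a Jordan form
J =
  [6, 1, 0]
  [0, 6, 1]
  [0, 0, 6]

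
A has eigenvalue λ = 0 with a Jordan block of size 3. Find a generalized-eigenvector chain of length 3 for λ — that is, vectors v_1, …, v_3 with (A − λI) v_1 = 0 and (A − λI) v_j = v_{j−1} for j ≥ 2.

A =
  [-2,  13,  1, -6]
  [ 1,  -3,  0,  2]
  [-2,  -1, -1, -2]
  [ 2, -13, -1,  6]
A Jordan chain for λ = 0 of length 3:
v_1 = (3, -1, 1, -3)ᵀ
v_2 = (-2, 1, -2, 2)ᵀ
v_3 = (1, 0, 0, 0)ᵀ

Let N = A − (0)·I. We want v_3 with N^3 v_3 = 0 but N^2 v_3 ≠ 0; then v_{j-1} := N · v_j for j = 3, …, 2.

Pick v_3 = (1, 0, 0, 0)ᵀ.
Then v_2 = N · v_3 = (-2, 1, -2, 2)ᵀ.
Then v_1 = N · v_2 = (3, -1, 1, -3)ᵀ.

Sanity check: (A − (0)·I) v_1 = (0, 0, 0, 0)ᵀ = 0. ✓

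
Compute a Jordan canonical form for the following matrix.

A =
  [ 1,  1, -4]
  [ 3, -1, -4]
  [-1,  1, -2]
J_2(-2) ⊕ J_1(2)

The characteristic polynomial is
  det(x·I − A) = x^3 + 2*x^2 - 4*x - 8 = (x - 2)*(x + 2)^2

Eigenvalues and multiplicities (the geometric multiplicity of λ is n − rank(A − λI), which equals the number of Jordan blocks for λ):
  λ = -2: algebraic multiplicity = 2, geometric multiplicity = 1
  λ = 2: algebraic multiplicity = 1, geometric multiplicity = 1

Determining the block sizes for each eigenvalue:
  λ = -2: one block (gm = 1), so the single block has size am = 2 → block sizes [2]
  λ = 2: one block (gm = 1), so the single block has size am = 1 → block sizes [1]

Assembling the blocks gives a Jordan form
J =
  [-2,  1, 0]
  [ 0, -2, 0]
  [ 0,  0, 2]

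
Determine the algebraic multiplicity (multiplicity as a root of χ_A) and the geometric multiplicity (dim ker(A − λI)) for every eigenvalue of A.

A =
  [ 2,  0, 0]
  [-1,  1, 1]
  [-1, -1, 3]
λ = 2: alg = 3, geom = 2

Step 1 — factor the characteristic polynomial to read off the algebraic multiplicities:
  χ_A(x) = (x - 2)^3

Step 2 — compute geometric multiplicities via the rank-nullity identity g(λ) = n − rank(A − λI):
  rank(A − (2)·I) = 1, so dim ker(A − (2)·I) = n − 1 = 2

Summary:
  λ = 2: algebraic multiplicity = 3, geometric multiplicity = 2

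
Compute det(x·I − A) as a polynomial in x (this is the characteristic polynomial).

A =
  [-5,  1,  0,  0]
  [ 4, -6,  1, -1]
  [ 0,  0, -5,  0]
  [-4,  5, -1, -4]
x^4 + 20*x^3 + 150*x^2 + 500*x + 625

Expanding det(x·I − A) (e.g. by cofactor expansion or by noting that A is similar to its Jordan form J, which has the same characteristic polynomial as A) gives
  χ_A(x) = x^4 + 20*x^3 + 150*x^2 + 500*x + 625
which factors as (x + 5)^4. The eigenvalues (with algebraic multiplicities) are λ = -5 with multiplicity 4.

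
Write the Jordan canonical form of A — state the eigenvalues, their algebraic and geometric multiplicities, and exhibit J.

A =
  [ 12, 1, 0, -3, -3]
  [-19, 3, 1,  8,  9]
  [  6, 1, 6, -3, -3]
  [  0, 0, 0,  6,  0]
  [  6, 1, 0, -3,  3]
J_3(6) ⊕ J_1(6) ⊕ J_1(6)

The characteristic polynomial is
  det(x·I − A) = x^5 - 30*x^4 + 360*x^3 - 2160*x^2 + 6480*x - 7776 = (x - 6)^5

Eigenvalues and multiplicities (the geometric multiplicity of λ is n − rank(A − λI), which equals the number of Jordan blocks for λ):
  λ = 6: algebraic multiplicity = 5, geometric multiplicity = 3

Determining the block sizes for each eigenvalue:
  λ = 6: with am = 5 and gm = 3, the partition is not yet determined (e.g. several partitions of 5 into 3 parts exist). Let N = A − (6)·I. Computing rank(N^1) = 2, rank(N^2) = 1, rank(N^3) = 0; the number of blocks of size ≥ j is rank(N^{j−1}) − rank(N^j), giving [3, 1, 1]. So we have 1 block(s) of size 3, 2 block(s) of size 1 → block sizes [3, 1, 1]

Assembling the blocks gives a Jordan form
J =
  [6, 1, 0, 0, 0]
  [0, 6, 1, 0, 0]
  [0, 0, 6, 0, 0]
  [0, 0, 0, 6, 0]
  [0, 0, 0, 0, 6]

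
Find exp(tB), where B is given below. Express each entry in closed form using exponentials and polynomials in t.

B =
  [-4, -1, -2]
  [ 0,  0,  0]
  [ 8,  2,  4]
e^{tB} =
  [1 - 4*t, -t, -2*t]
  [0, 1, 0]
  [8*t, 2*t, 4*t + 1]

Strategy: write B = P · J · P⁻¹ where J is a Jordan canonical form, so e^{tB} = P · e^{tJ} · P⁻¹, and e^{tJ} can be computed block-by-block.

B has Jordan form
J =
  [0, 1, 0]
  [0, 0, 0]
  [0, 0, 0]
(up to reordering of blocks).

Per-block formulas:
  For a 1×1 block at λ = 0: exp(t · [0]) = [e^(0t)].
  For a 2×2 Jordan block J_2(0): exp(t · J_2(0)) = e^(0t)·(I + t·N), where N is the 2×2 nilpotent shift.

After assembling e^{tJ} and conjugating by P, we get:

e^{tB} =
  [1 - 4*t, -t, -2*t]
  [0, 1, 0]
  [8*t, 2*t, 4*t + 1]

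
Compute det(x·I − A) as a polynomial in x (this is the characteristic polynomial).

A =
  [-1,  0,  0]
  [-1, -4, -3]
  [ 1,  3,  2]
x^3 + 3*x^2 + 3*x + 1

Expanding det(x·I − A) (e.g. by cofactor expansion or by noting that A is similar to its Jordan form J, which has the same characteristic polynomial as A) gives
  χ_A(x) = x^3 + 3*x^2 + 3*x + 1
which factors as (x + 1)^3. The eigenvalues (with algebraic multiplicities) are λ = -1 with multiplicity 3.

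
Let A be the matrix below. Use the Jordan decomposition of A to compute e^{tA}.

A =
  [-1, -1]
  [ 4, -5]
e^{tA} =
  [2*t*exp(-3*t) + exp(-3*t), -t*exp(-3*t)]
  [4*t*exp(-3*t), -2*t*exp(-3*t) + exp(-3*t)]

Strategy: write A = P · J · P⁻¹ where J is a Jordan canonical form, so e^{tA} = P · e^{tJ} · P⁻¹, and e^{tJ} can be computed block-by-block.

A has Jordan form
J =
  [-3,  1]
  [ 0, -3]
(up to reordering of blocks).

Per-block formulas:
  For a 2×2 Jordan block J_2(-3): exp(t · J_2(-3)) = e^(-3t)·(I + t·N), where N is the 2×2 nilpotent shift.

After assembling e^{tJ} and conjugating by P, we get:

e^{tA} =
  [2*t*exp(-3*t) + exp(-3*t), -t*exp(-3*t)]
  [4*t*exp(-3*t), -2*t*exp(-3*t) + exp(-3*t)]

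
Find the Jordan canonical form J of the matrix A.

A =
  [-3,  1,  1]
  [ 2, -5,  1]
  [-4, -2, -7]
J_3(-5)

The characteristic polynomial is
  det(x·I − A) = x^3 + 15*x^2 + 75*x + 125 = (x + 5)^3

Eigenvalues and multiplicities (the geometric multiplicity of λ is n − rank(A − λI), which equals the number of Jordan blocks for λ):
  λ = -5: algebraic multiplicity = 3, geometric multiplicity = 1

Determining the block sizes for each eigenvalue:
  λ = -5: one block (gm = 1), so the single block has size am = 3 → block sizes [3]

Assembling the blocks gives a Jordan form
J =
  [-5,  1,  0]
  [ 0, -5,  1]
  [ 0,  0, -5]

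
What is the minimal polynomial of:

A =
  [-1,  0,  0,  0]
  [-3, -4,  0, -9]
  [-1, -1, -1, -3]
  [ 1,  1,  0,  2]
x^2 + 2*x + 1

The characteristic polynomial is χ_A(x) = (x + 1)^4, so the eigenvalues are known. The minimal polynomial is
  m_A(x) = Π_λ (x − λ)^{k_λ}
where k_λ is the size of the *largest* Jordan block for λ (equivalently, the smallest k with (A − λI)^k v = 0 for every generalised eigenvector v of λ).

  λ = -1: largest Jordan block has size 2, contributing (x + 1)^2

So m_A(x) = (x + 1)^2 = x^2 + 2*x + 1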